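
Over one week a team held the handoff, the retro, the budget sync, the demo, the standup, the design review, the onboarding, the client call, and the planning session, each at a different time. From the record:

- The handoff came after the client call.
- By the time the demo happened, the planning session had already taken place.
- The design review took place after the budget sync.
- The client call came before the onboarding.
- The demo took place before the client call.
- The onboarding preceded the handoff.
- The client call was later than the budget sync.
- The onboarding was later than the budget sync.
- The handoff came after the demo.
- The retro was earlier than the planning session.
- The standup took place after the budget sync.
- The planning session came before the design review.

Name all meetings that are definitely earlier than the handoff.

Directly stated before the handoff: the client call, the demo, and the onboarding.
The budget sync reaches the handoff via the budget sync → the client call → the handoff.
The planning session reaches the handoff via the planning session → the demo → the handoff.
The retro reaches the handoff via the retro → the planning session → the demo → the handoff.

the budget sync, the client call, the demo, the onboarding, the planning session, the retro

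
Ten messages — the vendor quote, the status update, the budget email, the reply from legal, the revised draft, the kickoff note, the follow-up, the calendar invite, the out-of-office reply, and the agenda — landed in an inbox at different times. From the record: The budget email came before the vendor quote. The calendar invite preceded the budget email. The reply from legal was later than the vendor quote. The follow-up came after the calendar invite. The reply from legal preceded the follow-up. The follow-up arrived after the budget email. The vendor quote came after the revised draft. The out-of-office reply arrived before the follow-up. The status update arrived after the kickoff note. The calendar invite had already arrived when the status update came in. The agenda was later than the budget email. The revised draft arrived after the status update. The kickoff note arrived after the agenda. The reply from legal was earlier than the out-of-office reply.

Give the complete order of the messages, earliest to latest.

The constraints fix every adjacent pair, so only one ordering works:
the calendar invite → the budget email → the agenda → the kickoff note → the status update → the revised draft → the vendor quote → the reply from legal → the out-of-office reply → the follow-up.

the calendar invite, the budget email, the agenda, the kickoff note, the status update, the revised draft, the vendor quote, the reply from legal, the out-of-office reply, the follow-up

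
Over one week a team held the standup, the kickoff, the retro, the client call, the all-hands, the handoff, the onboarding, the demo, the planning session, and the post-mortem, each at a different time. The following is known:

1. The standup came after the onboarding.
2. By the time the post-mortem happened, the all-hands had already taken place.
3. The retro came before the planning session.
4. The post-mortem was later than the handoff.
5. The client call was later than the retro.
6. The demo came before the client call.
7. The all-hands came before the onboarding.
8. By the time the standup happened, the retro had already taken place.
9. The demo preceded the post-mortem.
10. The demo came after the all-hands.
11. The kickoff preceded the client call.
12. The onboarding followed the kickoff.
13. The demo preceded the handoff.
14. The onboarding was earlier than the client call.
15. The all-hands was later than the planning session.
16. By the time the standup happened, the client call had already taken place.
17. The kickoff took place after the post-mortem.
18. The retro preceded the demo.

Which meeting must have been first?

the retro

The retro has a chain of constraints placing it before every other meeting, so the retro must be first.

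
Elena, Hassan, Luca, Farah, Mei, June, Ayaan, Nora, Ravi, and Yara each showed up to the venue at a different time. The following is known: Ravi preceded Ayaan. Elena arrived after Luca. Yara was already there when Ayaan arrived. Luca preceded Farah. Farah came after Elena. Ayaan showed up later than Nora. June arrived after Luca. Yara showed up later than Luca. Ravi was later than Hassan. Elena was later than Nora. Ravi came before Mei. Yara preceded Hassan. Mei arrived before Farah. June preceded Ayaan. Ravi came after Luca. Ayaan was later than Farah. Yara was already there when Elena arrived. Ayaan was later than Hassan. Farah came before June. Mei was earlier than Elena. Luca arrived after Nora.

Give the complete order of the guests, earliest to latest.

The constraints fix every adjacent pair, so only one ordering works:
Nora → Luca → Yara → Hassan → Ravi → Mei → Elena → Farah → June → Ayaan.

Nora, Luca, Yara, Hassan, Ravi, Mei, Elena, Farah, June, Ayaan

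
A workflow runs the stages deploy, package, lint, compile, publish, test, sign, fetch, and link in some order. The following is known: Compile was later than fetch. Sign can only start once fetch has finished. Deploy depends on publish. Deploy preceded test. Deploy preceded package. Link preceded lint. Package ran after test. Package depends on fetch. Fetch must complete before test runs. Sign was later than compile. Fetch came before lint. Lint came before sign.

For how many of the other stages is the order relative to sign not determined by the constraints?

Forced before sign: compile, fetch, link, and lint.
That leaves deploy, package, publish, and test with no forced order relative to sign — 4.

4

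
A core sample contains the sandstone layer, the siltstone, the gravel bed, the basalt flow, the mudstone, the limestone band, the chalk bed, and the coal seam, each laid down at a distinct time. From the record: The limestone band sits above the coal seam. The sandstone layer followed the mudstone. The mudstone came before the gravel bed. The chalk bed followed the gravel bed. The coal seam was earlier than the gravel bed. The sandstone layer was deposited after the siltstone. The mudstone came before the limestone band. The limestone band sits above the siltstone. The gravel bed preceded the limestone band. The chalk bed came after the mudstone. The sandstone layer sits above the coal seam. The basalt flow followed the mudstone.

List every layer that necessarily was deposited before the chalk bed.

the coal seam, the gravel bed, the mudstone

Directly stated before the chalk bed: the gravel bed and the mudstone.
The coal seam reaches the chalk bed via the coal seam → the gravel bed → the chalk bed.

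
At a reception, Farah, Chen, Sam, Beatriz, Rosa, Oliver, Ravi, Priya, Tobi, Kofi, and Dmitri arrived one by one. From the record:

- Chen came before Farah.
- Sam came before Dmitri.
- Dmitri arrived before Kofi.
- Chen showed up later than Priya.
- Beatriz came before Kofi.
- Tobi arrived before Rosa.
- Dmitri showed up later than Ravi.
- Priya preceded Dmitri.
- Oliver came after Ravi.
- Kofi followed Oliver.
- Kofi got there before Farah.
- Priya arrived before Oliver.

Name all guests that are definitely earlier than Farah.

Beatriz, Chen, Dmitri, Kofi, Oliver, Priya, Ravi, Sam

Directly stated before Farah: Chen and Kofi.
Beatriz reaches Farah via Beatriz → Kofi → Farah.
Dmitri reaches Farah via Dmitri → Kofi → Farah.
Oliver reaches Farah via Oliver → Kofi → Farah.
Likewise Priya, Ravi, and Sam each reach Farah by chaining the stated constraints.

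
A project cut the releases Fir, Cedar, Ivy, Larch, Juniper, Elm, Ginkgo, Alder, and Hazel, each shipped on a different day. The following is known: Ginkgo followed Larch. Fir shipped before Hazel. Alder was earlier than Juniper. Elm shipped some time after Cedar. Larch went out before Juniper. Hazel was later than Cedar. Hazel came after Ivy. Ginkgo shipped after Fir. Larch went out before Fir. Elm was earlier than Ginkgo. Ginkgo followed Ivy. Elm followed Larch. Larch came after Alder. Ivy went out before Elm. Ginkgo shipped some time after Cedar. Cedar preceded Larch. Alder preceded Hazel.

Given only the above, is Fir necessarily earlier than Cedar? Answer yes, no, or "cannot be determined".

no

Tracing the constraints gives Cedar → Larch → Fir, so Cedar must come before Fir.
That means Fir cannot be before Cedar.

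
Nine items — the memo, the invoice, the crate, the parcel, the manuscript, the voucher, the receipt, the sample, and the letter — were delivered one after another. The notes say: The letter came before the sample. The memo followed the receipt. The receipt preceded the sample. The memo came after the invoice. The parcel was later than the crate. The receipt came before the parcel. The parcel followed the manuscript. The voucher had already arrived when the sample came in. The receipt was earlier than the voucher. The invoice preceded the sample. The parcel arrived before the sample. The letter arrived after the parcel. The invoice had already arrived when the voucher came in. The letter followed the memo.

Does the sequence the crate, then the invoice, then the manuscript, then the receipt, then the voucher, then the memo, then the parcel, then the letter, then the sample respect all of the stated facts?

Check each stated constraint against the proposed order — e.g. the crate is ahead of the parcel; the invoice is ahead of the sample. Every pair is in the required order; nothing is violated.

yes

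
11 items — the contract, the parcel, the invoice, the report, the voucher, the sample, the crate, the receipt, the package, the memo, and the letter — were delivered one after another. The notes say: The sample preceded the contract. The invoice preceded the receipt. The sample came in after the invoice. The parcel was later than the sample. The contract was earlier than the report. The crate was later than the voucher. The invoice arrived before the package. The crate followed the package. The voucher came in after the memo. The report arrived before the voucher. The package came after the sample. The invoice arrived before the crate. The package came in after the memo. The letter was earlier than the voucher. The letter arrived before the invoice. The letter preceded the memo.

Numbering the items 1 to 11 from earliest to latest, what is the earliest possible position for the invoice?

The letter must come before the invoice — 1 forced predecessor.
Nothing else is forced ahead of the invoice, so its earliest slot is position 1 + 1 = 2.

2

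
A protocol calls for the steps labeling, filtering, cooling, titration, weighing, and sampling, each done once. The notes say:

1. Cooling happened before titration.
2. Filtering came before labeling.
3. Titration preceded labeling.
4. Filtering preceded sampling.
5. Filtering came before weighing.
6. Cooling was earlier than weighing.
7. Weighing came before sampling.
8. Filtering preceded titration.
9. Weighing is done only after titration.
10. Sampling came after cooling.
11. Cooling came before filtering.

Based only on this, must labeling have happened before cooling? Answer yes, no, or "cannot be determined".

no

Tracing the constraints gives cooling → titration → labeling, so cooling must come before labeling.
That means labeling cannot be before cooling.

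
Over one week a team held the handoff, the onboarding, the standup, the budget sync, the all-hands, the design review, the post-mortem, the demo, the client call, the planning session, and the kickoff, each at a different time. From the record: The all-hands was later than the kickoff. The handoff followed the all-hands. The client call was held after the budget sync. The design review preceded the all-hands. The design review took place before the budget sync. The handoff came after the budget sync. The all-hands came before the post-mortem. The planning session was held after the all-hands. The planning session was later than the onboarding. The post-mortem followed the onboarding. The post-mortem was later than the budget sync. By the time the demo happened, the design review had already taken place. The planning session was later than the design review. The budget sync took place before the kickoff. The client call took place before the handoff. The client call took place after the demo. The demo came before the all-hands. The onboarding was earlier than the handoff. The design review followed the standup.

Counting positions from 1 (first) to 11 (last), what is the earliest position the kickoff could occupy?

4

The budget sync, the design review, and the standup must all come before the kickoff — 3 forced predecessors.
Nothing else is forced ahead of the kickoff, so its earliest slot is position 3 + 1 = 4.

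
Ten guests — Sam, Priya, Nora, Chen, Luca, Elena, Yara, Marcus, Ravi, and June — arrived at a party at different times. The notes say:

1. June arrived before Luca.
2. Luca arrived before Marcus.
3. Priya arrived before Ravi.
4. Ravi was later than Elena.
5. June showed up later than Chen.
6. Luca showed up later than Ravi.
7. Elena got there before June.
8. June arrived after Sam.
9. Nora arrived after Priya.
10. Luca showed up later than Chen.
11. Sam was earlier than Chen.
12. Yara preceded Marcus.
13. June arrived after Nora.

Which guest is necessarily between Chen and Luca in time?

June

Tracing the constraints gives Chen → June → Luca, so June sits after Chen and before Luca.
No other guest is forced both after Chen and before Luca.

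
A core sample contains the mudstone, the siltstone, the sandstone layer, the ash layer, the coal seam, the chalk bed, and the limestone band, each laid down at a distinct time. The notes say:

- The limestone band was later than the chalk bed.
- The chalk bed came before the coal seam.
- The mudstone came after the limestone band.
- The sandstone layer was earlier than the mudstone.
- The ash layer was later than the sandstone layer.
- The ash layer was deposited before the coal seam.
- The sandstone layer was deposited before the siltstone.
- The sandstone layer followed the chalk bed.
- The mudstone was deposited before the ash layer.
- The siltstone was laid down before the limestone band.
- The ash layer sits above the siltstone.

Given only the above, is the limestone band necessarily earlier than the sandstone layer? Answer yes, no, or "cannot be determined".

Tracing the constraints gives the sandstone layer → the siltstone → the limestone band, so the sandstone layer must come before the limestone band.
That means the limestone band cannot be before the sandstone layer.

no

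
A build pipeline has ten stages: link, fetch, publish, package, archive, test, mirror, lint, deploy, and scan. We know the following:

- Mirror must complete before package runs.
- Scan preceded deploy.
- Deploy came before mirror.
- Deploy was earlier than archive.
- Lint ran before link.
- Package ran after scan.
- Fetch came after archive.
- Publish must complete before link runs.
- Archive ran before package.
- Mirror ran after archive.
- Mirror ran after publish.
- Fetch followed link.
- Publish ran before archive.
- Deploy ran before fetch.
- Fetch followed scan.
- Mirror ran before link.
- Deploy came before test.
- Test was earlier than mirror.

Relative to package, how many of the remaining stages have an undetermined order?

Forced before package: archive, deploy, mirror, publish, scan, and test.
That leaves fetch, link, and lint with no forced order relative to package — 3.

3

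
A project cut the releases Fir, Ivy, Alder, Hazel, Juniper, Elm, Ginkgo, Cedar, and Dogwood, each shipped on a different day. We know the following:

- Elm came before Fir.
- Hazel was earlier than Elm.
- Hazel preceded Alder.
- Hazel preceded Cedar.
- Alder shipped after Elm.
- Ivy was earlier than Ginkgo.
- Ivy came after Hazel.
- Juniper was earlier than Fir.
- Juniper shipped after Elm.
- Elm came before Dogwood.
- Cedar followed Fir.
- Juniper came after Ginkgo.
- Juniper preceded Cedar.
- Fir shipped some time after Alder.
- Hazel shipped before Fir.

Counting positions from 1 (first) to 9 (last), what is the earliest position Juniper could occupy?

5

Elm, Ginkgo, Hazel, and Ivy must all come before Juniper — 4 forced predecessors.
Nothing else is forced ahead of Juniper, so its earliest slot is position 4 + 1 = 5.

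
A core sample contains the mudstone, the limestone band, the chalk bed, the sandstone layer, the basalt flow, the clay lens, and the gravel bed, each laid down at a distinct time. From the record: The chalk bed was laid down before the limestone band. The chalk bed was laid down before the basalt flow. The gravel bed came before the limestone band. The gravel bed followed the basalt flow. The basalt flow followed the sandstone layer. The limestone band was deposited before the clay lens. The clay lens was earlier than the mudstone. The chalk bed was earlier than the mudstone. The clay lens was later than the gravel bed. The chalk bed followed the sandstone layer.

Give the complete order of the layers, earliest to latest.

The constraints fix every adjacent pair, so only one ordering works:
the sandstone layer → the chalk bed → the basalt flow → the gravel bed → the limestone band → the clay lens → the mudstone.

the sandstone layer, the chalk bed, the basalt flow, the gravel bed, the limestone band, the clay lens, the mudstone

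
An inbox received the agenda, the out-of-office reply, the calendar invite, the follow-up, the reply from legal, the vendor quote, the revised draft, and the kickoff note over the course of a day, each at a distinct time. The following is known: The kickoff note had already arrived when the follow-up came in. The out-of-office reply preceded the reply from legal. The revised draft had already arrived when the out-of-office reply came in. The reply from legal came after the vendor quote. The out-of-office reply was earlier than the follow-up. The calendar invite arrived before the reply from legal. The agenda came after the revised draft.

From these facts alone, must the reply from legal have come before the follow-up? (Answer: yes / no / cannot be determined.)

cannot be determined

No chain of stated constraints runs from the reply from legal to the follow-up, and none runs from the follow-up to the reply from legal either.
So the relative order of the reply from legal and the follow-up is not fixed by the given facts.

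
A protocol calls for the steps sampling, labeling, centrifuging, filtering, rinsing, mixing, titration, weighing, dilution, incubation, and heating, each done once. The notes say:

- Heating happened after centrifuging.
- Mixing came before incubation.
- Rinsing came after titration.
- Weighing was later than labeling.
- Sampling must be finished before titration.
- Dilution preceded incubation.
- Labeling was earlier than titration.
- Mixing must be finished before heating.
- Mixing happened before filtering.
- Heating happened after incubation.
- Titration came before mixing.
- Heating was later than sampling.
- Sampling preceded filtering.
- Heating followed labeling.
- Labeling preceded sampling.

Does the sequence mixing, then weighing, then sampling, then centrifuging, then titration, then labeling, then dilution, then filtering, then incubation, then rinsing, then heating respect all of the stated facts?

The constraints require labeling before titration, but in the proposed sequence titration appears ahead of labeling. That one violation is enough.

no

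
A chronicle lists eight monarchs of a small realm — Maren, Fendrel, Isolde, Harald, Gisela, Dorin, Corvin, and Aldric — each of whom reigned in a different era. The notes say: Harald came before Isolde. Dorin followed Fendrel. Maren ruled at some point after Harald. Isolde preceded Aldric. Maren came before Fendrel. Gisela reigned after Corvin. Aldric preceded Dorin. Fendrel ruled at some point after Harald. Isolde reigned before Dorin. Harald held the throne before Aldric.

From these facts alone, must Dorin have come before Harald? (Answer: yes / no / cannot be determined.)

Tracing the constraints gives Harald → Aldric → Dorin, so Harald must come before Dorin.
That means Dorin cannot be before Harald.

no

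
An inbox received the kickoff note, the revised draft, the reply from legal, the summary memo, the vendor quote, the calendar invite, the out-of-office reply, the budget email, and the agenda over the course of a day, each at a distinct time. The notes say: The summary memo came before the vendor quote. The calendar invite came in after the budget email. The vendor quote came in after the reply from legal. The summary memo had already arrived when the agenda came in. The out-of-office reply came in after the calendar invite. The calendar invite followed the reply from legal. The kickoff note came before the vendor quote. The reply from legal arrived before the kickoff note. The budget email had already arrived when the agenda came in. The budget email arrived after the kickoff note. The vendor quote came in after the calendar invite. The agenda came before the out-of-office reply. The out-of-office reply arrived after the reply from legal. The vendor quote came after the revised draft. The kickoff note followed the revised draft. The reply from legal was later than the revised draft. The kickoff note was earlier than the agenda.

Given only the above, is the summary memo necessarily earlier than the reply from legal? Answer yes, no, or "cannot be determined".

cannot be determined

No chain of stated constraints runs from the summary memo to the reply from legal, and none runs from the reply from legal to the summary memo either.
So the relative order of the summary memo and the reply from legal is not fixed by the given facts.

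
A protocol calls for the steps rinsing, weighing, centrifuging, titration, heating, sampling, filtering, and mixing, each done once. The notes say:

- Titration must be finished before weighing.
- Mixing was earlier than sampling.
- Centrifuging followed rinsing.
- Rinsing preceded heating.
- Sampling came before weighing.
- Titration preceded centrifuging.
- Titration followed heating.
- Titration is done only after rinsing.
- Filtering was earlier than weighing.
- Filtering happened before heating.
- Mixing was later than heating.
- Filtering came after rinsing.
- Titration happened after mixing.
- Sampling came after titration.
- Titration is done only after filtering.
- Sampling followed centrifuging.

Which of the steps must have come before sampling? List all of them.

centrifuging, filtering, heating, mixing, rinsing, titration

Directly stated before sampling: centrifuging, mixing, and titration.
Filtering reaches sampling via filtering → titration → sampling.
Heating reaches sampling via heating → titration → sampling.
Rinsing reaches sampling via rinsing → centrifuging → sampling.
No chain forces weighing ahead of sampling.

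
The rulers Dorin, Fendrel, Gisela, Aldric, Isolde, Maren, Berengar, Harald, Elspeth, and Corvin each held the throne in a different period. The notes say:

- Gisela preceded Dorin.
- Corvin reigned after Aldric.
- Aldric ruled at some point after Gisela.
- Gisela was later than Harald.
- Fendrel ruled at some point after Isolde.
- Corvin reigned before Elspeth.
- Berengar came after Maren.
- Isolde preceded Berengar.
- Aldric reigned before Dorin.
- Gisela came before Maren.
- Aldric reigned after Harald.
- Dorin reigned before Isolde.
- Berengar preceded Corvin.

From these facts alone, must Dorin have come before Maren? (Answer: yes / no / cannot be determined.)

cannot be determined

No chain of stated constraints runs from Dorin to Maren, and none runs from Maren to Dorin either.
So the relative order of Dorin and Maren is not fixed by the given facts.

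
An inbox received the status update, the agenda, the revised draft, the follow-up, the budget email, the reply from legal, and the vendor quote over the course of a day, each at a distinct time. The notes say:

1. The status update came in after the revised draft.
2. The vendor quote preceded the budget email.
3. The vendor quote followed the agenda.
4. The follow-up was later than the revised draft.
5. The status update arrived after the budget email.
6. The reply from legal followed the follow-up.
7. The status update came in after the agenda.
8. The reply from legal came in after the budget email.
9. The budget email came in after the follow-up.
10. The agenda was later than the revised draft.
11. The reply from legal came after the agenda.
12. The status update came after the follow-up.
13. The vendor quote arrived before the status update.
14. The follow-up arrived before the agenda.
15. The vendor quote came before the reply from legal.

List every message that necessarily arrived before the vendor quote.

the agenda, the follow-up, the revised draft

Directly stated before the vendor quote: the agenda.
The follow-up reaches the vendor quote via the follow-up → the agenda → the vendor quote.
The revised draft reaches the vendor quote via the revised draft → the agenda → the vendor quote.
No chain forces the reply from legal (or any of the others) ahead of the vendor quote.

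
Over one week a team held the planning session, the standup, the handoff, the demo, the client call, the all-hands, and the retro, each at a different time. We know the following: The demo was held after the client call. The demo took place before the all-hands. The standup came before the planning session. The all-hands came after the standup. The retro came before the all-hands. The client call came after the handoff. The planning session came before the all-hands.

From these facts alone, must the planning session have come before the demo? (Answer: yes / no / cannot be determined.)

No chain of stated constraints runs from the planning session to the demo, and none runs from the demo to the planning session either.
So the relative order of the planning session and the demo is not fixed by the given facts.

cannot be determined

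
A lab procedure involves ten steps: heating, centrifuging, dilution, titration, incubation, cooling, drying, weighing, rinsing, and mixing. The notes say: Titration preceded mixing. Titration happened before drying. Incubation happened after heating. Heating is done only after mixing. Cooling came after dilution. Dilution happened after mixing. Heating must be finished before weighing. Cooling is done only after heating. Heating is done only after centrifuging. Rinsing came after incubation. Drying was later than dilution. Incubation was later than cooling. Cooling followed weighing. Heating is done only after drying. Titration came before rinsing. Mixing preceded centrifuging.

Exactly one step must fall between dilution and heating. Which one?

Tracing the constraints gives dilution → drying → heating, so drying sits after dilution and before heating.
No other step is forced both after dilution and before heating.

drying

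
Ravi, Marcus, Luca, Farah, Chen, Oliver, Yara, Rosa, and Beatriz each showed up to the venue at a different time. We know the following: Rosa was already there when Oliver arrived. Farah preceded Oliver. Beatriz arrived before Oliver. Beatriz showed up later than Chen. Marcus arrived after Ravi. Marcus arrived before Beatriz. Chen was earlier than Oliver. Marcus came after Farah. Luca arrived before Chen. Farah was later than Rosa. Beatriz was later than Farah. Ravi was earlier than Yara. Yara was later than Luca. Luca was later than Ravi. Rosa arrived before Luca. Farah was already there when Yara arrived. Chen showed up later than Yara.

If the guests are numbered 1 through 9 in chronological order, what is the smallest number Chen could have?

Farah, Luca, Ravi, Rosa, and Yara must all come before Chen — 5 forced predecessors.
Nothing else is forced ahead of Chen, so their earliest slot is position 5 + 1 = 6.

6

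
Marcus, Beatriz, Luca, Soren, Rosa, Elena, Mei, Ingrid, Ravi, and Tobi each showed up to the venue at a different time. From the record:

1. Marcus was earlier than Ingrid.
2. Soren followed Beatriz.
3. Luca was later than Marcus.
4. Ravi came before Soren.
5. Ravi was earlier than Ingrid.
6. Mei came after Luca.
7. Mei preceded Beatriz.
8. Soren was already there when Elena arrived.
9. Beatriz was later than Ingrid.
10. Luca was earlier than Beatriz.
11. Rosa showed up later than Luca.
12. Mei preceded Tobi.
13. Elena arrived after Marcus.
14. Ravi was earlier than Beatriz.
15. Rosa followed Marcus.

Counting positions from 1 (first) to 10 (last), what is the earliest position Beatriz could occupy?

Ingrid, Luca, Marcus, Mei, and Ravi must all come before Beatriz — 5 forced predecessors.
Nothing else is forced ahead of Beatriz, so their earliest slot is position 5 + 1 = 6.

6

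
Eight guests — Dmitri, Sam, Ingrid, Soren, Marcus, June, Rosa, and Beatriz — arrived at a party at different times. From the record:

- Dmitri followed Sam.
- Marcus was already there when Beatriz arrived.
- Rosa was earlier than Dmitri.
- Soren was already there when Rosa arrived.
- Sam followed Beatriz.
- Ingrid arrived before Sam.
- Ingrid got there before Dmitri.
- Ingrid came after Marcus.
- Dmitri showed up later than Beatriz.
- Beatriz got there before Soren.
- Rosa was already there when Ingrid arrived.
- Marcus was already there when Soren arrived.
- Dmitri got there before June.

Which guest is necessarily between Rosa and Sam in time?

Tracing the constraints gives Rosa → Ingrid → Sam, so Ingrid sits after Rosa and before Sam.
No other guest is forced both after Rosa and before Sam.

Ingrid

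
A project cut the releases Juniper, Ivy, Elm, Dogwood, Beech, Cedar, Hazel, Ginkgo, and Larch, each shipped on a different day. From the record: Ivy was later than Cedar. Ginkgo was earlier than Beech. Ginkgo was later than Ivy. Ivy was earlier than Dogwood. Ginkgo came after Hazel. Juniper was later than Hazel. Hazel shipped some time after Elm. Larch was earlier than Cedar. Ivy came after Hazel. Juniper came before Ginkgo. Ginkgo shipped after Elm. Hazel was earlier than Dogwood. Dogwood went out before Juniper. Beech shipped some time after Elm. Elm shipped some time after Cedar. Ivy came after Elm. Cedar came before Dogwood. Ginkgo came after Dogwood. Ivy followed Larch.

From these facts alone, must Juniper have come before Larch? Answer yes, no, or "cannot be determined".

no

Tracing the constraints gives Larch → Cedar → Dogwood → Juniper, so Larch must come before Juniper.
That means Juniper cannot be before Larch.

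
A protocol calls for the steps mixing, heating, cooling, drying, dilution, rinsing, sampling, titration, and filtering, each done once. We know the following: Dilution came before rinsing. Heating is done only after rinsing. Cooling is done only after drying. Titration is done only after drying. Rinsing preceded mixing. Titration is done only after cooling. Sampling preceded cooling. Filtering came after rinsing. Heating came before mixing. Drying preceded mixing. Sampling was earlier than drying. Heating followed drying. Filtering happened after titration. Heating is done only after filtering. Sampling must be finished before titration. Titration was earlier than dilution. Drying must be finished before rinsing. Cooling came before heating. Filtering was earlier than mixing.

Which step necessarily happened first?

Sampling has a chain of constraints placing it before every other step, so sampling must be first.

sampling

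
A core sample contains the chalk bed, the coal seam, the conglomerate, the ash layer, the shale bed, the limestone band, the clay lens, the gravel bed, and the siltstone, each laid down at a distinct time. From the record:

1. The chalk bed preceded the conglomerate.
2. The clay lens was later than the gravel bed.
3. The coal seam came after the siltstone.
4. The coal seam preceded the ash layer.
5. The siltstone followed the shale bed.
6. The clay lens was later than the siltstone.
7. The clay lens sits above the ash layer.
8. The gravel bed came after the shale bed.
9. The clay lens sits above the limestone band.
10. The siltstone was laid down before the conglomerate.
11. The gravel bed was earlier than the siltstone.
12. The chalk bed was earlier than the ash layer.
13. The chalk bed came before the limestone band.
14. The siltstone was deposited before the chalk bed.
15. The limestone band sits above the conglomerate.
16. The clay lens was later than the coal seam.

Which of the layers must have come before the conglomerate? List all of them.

the chalk bed, the gravel bed, the shale bed, the siltstone

Directly stated before the conglomerate: the chalk bed and the siltstone.
The gravel bed reaches the conglomerate via the gravel bed → the siltstone → the conglomerate.
The shale bed reaches the conglomerate via the shale bed → the siltstone → the conglomerate.
No chain forces the clay lens (or any of the others) ahead of the conglomerate.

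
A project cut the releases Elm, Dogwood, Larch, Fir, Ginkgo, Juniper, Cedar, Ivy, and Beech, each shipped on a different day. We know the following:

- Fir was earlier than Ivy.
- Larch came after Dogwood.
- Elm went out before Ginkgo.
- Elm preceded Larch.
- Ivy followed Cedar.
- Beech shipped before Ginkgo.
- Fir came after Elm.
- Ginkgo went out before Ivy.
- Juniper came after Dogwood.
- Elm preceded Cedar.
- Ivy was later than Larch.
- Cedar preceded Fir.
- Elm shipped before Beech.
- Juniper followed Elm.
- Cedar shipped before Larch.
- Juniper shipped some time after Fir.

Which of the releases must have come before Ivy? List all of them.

Directly stated before Ivy: Cedar, Fir, Ginkgo, and Larch.
Beech reaches Ivy via Beech → Ginkgo → Ivy.
Dogwood reaches Ivy via Dogwood → Larch → Ivy.
Elm reaches Ivy via Elm → Cedar → Ivy.
No chain forces Juniper ahead of Ivy.

Beech, Cedar, Dogwood, Elm, Fir, Ginkgo, Larch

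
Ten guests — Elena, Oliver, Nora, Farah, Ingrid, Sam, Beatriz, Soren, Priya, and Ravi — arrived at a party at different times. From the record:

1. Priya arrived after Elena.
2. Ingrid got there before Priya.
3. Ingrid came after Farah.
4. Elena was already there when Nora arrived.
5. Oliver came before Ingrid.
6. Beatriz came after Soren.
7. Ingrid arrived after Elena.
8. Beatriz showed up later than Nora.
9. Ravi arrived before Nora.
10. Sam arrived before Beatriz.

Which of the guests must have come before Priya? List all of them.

Directly stated before Priya: Elena and Ingrid.
Farah reaches Priya via Farah → Ingrid → Priya.
Oliver reaches Priya via Oliver → Ingrid → Priya.
No chain forces Beatriz (or any of the others) ahead of Priya.

Elena, Farah, Ingrid, Oliver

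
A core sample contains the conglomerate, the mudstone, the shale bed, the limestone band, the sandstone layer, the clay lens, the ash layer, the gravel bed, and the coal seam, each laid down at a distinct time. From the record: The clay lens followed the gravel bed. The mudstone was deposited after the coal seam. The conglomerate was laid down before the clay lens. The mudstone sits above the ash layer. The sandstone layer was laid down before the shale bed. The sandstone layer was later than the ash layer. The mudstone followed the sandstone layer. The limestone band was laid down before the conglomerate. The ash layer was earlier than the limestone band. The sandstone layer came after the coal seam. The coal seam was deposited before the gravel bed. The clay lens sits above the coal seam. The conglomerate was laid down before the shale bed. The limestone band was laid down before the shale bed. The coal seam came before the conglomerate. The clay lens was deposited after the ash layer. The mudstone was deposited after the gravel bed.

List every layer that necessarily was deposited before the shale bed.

Directly stated before the shale bed: the conglomerate, the limestone band, and the sandstone layer.
The ash layer reaches the shale bed via the ash layer → the sandstone layer → the shale bed.
The coal seam reaches the shale bed via the coal seam → the sandstone layer → the shale bed.
No chain forces the mudstone (or any of the others) ahead of the shale bed.

the ash layer, the coal seam, the conglomerate, the limestone band, the sandstone layer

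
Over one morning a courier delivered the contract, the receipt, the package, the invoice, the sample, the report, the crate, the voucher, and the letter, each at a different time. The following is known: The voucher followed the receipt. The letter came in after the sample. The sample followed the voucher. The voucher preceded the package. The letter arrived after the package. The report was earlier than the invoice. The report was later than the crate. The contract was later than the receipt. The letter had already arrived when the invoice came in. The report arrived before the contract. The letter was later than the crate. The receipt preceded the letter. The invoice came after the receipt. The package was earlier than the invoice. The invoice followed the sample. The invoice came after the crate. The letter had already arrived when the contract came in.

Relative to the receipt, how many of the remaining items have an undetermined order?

2

Forced after the receipt: the contract, the invoice, the letter, the package, the sample, and the voucher.
That leaves the crate and the report with no forced order relative to the receipt — 2.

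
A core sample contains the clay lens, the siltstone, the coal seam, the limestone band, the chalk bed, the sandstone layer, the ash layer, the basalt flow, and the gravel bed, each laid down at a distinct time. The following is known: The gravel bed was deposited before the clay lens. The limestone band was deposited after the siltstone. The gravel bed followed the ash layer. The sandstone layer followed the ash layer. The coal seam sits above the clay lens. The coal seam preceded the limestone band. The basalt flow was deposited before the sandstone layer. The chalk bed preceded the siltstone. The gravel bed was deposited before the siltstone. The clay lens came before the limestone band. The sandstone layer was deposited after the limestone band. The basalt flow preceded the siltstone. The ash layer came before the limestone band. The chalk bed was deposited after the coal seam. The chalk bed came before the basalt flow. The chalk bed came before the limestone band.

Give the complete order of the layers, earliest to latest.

The constraints fix every adjacent pair, so only one ordering works:
the ash layer → the gravel bed → the clay lens → the coal seam → the chalk bed → the basalt flow → the siltstone → the limestone band → the sandstone layer.

the ash layer, the gravel bed, the clay lens, the coal seam, the chalk bed, the basalt flow, the siltstone, the limestone band, the sandstone layer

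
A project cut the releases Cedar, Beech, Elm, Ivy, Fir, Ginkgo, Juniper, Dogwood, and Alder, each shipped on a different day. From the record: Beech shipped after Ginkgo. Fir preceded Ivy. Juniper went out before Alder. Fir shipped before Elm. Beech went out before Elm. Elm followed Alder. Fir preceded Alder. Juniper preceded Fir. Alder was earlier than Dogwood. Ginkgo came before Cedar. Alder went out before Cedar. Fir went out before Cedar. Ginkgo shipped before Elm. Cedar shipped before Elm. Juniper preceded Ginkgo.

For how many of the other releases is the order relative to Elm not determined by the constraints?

2

Forced before Elm: Alder, Beech, Cedar, Fir, Ginkgo, and Juniper.
That leaves Dogwood and Ivy with no forced order relative to Elm — 2.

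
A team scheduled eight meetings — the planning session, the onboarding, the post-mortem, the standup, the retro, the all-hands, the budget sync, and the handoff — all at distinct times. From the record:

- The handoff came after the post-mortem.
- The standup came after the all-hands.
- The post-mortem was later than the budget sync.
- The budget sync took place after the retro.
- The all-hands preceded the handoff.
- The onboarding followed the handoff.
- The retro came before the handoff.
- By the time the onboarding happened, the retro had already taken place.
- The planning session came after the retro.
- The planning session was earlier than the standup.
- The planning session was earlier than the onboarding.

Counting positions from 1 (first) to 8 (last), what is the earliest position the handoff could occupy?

5

The all-hands, the budget sync, the post-mortem, and the retro must all come before the handoff — 4 forced predecessors.
Nothing else is forced ahead of the handoff, so its earliest slot is position 4 + 1 = 5.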